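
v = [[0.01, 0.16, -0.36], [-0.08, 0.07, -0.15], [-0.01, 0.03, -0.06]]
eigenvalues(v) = [(0.01+0.1j), (0.01-0.1j), (0.01+0j)]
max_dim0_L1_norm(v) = 0.57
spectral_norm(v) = 0.43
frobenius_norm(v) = 0.44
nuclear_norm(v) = 0.51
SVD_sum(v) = [[-0.02, 0.16, -0.36],  [-0.01, 0.07, -0.15],  [-0.00, 0.03, -0.06]] + [[0.03, -0.00, -0.00], [-0.07, 0.00, 0.00], [-0.01, 0.0, 0.00]] + [[-0.00, -0.00, -0.00], [-0.0, -0.0, -0.00], [0.00, 0.0, 0.0]]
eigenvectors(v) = [[0.72+0.00j,  (0.72-0j),  (-0.07+0j)], [(0.29+0.61j),  (0.29-0.61j),  (0.91+0j)], [(0.14+0.08j),  0.14-0.08j,  0.41+0.00j]]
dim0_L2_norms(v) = [0.08, 0.18, 0.39]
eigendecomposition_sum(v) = [[0.00+0.05j, (0.08-0.01j), (-0.18+0.02j)], [-0.04+0.02j, (0.04+0.07j), -0.09-0.14j], [-0.00+0.01j, (0.02+0.01j), (-0.04-0.02j)]] + [[-0.05j,  0.08+0.01j,  (-0.18-0.02j)],[(-0.04-0.02j),  (0.04-0.07j),  (-0.09+0.14j)],[-0.00-0.01j,  (0.02-0.01j),  (-0.04+0.02j)]] + [[-0j,-0j,-0.00+0.00j],[-0.00+0.00j,(-0+0j),(0.03-0j)],[-0.00+0.00j,(-0+0j),0.01-0.00j]]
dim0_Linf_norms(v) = [0.08, 0.16, 0.36]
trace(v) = 0.02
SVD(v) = [[0.91,-0.41,-0.11], [0.39,0.91,-0.14], [0.16,0.08,0.98]] @ diag([0.4331666932702522, 0.07784573941920216, 0.0025800572848091903]) @ [[-0.05, 0.41, -0.91], [-1.0, 0.01, 0.07], [0.04, 0.91, 0.41]]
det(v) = 0.00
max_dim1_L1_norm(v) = 0.53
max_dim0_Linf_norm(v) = 0.36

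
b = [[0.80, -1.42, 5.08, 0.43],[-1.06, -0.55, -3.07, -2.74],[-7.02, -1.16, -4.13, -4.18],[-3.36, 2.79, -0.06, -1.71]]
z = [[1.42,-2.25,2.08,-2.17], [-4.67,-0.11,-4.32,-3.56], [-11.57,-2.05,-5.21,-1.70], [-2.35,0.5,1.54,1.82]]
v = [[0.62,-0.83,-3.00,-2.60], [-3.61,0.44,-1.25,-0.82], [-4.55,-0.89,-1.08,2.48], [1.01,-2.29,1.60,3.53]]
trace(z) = -2.08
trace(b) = -5.59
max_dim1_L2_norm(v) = 5.37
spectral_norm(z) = 14.64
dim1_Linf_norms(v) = [3.0, 3.61, 4.55, 3.53]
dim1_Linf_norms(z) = [2.25, 4.67, 11.57, 2.35]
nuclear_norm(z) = 23.80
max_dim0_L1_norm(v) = 9.79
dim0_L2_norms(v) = [5.93, 2.63, 3.78, 5.1]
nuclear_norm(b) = 20.47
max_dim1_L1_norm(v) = 9.0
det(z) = 254.17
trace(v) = 3.51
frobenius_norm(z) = 15.77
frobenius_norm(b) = 12.42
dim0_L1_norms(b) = [12.24, 5.92, 12.34, 9.06]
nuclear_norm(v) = 15.44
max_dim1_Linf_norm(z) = 11.57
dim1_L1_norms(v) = [7.05, 6.12, 9.0, 8.43]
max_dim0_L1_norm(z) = 20.01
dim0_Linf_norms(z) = [11.57, 2.25, 5.21, 3.56]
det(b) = 263.47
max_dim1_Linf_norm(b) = 7.02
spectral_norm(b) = 10.90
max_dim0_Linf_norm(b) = 7.02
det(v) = 47.78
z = b + v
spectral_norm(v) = 6.26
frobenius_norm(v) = 9.08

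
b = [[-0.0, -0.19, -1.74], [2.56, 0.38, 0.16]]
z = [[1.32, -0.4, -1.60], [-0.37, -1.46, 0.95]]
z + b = [[1.32, -0.59, -3.34], [2.19, -1.08, 1.11]]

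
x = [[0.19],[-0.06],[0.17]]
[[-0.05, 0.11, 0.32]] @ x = [[0.04]]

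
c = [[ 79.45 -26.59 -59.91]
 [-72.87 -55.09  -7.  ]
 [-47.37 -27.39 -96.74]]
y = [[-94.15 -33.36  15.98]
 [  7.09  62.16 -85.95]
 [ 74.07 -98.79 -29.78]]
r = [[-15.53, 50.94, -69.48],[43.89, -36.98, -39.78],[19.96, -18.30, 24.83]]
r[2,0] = 19.96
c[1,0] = -72.87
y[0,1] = -33.36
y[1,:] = [7.09, 62.16, -85.95]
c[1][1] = -55.09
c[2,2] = -96.74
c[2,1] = -27.39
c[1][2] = -7.0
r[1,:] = [43.89, -36.98, -39.78]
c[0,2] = -59.91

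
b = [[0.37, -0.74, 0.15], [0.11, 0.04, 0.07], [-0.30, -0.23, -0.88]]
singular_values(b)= [0.98, 0.83, 0.08]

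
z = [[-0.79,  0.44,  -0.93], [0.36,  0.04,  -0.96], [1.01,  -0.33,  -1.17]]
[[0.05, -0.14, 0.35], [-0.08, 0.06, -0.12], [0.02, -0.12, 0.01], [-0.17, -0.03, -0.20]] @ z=[[0.26, -0.10, -0.32],  [-0.04, 0.01, 0.16],  [-0.05, 0.0, 0.08],  [-0.08, -0.01, 0.42]]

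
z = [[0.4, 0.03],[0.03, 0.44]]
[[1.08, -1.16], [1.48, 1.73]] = z @ [[2.47, -3.21], [3.19, 4.14]]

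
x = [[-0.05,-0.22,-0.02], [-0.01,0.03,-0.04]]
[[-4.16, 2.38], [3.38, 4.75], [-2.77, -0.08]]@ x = [[0.18, 0.99, -0.01], [-0.22, -0.60, -0.26], [0.14, 0.61, 0.06]]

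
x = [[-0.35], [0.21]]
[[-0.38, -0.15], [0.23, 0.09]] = x@ [[1.1,0.42]]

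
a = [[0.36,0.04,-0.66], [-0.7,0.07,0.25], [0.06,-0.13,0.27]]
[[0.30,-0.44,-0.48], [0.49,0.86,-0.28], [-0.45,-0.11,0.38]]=a@[[-0.89, -1.15, 0.79], [1.25, 0.49, -0.19], [-0.87, 0.07, 1.15]]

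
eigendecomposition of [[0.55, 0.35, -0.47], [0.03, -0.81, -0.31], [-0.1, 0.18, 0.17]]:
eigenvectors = [[0.98, 0.71, -0.33], [0.06, -0.23, 0.92], [-0.18, 0.66, -0.22]]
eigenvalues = [0.66, 0.0, -0.75]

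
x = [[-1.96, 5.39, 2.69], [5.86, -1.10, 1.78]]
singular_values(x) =[7.22, 5.17]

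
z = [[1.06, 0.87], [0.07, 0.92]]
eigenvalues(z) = [1.25, 0.73]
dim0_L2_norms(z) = [1.06, 1.27]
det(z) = 0.91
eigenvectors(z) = [[0.98,-0.94], [0.21,0.35]]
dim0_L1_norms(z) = [1.13, 1.79]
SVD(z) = [[-0.87, -0.50], [-0.50, 0.87]] @ diag([1.5429388282874659, 0.5925704786461283]) @ [[-0.62,-0.79], [-0.79,0.62]]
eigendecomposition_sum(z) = [[0.79, 2.11], [0.17, 0.45]] + [[0.27, -1.24],[-0.1, 0.47]]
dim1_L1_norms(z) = [1.93, 0.99]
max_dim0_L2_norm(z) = 1.27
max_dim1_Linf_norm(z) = 1.06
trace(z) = 1.98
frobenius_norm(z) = 1.65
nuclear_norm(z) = 2.14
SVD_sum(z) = [[0.83, 1.05], [0.47, 0.60]] + [[0.23, -0.18], [-0.4, 0.32]]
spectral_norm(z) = 1.54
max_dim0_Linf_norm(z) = 1.06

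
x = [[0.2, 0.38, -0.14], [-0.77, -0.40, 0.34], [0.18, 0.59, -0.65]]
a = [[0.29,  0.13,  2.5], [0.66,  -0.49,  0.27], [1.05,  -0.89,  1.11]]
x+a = [[0.49, 0.51, 2.36], [-0.11, -0.89, 0.61], [1.23, -0.30, 0.46]]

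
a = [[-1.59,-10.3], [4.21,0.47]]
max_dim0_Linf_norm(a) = 10.3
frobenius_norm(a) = 11.25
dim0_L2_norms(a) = [4.5, 10.31]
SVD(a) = [[0.99, -0.12], [-0.12, -0.99]] @ diag([10.491067324058491, 4.062093844567383]) @ [[-0.20, -0.98], [-0.98, 0.20]]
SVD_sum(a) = [[-2.08, -10.20], [0.26, 1.28]] + [[0.49, -0.10], [3.95, -0.81]]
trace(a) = -1.12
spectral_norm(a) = 10.49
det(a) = 42.62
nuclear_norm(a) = 14.55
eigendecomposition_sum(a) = [[(-0.8+3.21j), -5.15-0.44j], [(2.11+0.18j), (0.24+3.3j)]] + [[-0.80-3.21j, (-5.15+0.44j)], [(2.11-0.18j), 0.24-3.30j]]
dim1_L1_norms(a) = [11.89, 4.68]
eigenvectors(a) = [[(-0.84+0j), (-0.84-0j)], [(0.08+0.53j), (0.08-0.53j)]]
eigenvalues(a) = [(-0.56+6.5j), (-0.56-6.5j)]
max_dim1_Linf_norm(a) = 10.3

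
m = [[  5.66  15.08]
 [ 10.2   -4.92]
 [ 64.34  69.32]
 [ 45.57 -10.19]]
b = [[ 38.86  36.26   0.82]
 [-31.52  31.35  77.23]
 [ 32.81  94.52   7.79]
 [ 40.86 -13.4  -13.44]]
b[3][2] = -13.44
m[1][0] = 10.2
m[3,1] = -10.19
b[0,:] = [38.86, 36.26, 0.82]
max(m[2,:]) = 69.32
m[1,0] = 10.2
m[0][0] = 5.66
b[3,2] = -13.44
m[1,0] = 10.2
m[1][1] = -4.92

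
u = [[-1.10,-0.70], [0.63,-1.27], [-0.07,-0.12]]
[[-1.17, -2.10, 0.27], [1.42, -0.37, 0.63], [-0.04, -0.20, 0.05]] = u @ [[1.35, 1.31, 0.05],[-0.45, 0.94, -0.47]]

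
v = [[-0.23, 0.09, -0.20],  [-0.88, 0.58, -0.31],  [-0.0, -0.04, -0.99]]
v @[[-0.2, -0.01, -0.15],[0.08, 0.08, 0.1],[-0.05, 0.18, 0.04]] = [[0.06, -0.03, 0.04], [0.24, -0.00, 0.18], [0.05, -0.18, -0.04]]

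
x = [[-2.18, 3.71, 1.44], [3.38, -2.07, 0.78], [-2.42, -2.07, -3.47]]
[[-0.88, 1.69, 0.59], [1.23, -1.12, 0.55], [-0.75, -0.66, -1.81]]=x@[[0.23,-0.16,0.15], [-0.16,0.32,0.11], [0.15,0.11,0.35]]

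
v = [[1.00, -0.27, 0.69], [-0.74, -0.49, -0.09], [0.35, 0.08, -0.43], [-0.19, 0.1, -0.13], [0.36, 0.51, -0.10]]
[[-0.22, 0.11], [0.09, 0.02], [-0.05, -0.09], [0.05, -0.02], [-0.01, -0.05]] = v @ [[-0.18,-0.03], [0.10,-0.03], [-0.02,0.19]]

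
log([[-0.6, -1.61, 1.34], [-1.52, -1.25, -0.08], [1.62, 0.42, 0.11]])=[[(0.62+1.67j), (0.68+0.64j), 0.23-1.38j],[(0.42+0.83j), (0.1+2.78j), (-0.66+0.78j)],[(0.02-1.39j), -0.89+0.60j, -0.09+1.83j]]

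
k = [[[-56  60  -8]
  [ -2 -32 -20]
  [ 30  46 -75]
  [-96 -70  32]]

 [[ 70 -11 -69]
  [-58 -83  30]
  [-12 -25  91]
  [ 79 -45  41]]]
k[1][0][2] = -69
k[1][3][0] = 79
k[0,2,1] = 46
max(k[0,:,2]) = 32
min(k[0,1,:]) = -32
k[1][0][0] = 70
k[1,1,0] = -58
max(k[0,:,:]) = 60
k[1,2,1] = -25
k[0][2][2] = -75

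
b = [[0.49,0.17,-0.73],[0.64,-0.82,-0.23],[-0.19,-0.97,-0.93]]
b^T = [[0.49,0.64,-0.19], [0.17,-0.82,-0.97], [-0.73,-0.23,-0.93]]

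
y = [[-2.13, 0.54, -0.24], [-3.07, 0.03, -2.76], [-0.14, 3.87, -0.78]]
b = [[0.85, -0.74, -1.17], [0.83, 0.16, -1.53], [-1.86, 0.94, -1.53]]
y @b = [[-0.92,1.44,2.03],[2.55,-0.32,7.77],[4.54,-0.01,-4.56]]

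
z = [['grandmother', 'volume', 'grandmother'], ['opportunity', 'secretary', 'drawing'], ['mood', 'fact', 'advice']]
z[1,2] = 'drawing'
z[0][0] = 'grandmother'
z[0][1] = 'volume'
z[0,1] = 'volume'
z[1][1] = 'secretary'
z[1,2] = 'drawing'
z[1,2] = 'drawing'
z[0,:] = ['grandmother', 'volume', 'grandmother']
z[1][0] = 'opportunity'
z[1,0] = 'opportunity'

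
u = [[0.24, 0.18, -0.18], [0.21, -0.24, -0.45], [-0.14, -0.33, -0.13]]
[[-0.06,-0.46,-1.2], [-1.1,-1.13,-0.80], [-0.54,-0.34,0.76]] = u @ [[-2.59, 0.52, -3.05], [2.86, -0.34, -1.46], [-0.28, 2.93, 1.14]]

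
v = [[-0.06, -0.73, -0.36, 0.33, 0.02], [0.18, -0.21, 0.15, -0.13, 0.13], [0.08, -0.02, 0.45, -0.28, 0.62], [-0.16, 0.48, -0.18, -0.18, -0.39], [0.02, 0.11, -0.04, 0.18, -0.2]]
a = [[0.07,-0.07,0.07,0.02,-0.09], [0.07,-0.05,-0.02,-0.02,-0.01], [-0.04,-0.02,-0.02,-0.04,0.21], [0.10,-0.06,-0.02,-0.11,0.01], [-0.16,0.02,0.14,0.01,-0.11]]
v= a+[[-0.13, -0.66, -0.43, 0.31, 0.11], [0.11, -0.16, 0.17, -0.11, 0.14], [0.12, 0.0, 0.47, -0.24, 0.41], [-0.26, 0.54, -0.16, -0.07, -0.4], [0.18, 0.09, -0.18, 0.17, -0.09]]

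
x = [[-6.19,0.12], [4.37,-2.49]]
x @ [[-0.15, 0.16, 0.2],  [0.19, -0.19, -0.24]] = [[0.95, -1.01, -1.27], [-1.13, 1.17, 1.47]]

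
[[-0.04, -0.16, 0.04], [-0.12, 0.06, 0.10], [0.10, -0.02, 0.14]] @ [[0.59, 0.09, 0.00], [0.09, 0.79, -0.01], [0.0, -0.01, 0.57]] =[[-0.04, -0.13, 0.02], [-0.07, 0.04, 0.06], [0.06, -0.01, 0.08]]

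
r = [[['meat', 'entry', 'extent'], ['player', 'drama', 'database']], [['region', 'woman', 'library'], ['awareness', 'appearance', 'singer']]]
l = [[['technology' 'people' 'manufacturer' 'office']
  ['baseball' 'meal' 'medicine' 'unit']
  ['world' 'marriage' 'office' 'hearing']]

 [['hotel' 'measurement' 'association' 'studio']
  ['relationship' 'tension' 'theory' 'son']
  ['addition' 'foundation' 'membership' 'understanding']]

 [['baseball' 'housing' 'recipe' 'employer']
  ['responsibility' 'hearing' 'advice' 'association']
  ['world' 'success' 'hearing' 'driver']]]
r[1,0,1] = 'woman'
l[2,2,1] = 'success'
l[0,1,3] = 'unit'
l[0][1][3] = 'unit'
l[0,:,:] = [['technology', 'people', 'manufacturer', 'office'], ['baseball', 'meal', 'medicine', 'unit'], ['world', 'marriage', 'office', 'hearing']]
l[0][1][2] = 'medicine'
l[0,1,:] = ['baseball', 'meal', 'medicine', 'unit']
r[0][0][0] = 'meat'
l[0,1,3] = 'unit'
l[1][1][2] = 'theory'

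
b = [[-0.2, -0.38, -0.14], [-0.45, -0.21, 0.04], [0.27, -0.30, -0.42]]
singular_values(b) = [0.64, 0.61, 0.05]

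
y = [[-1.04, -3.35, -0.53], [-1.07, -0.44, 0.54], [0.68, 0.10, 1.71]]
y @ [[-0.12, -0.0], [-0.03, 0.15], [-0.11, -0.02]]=[[0.28, -0.49], [0.08, -0.08], [-0.27, -0.02]]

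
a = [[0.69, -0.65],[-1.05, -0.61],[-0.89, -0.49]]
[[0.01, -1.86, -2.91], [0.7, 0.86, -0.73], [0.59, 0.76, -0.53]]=a @ [[-0.41, -1.53, -1.18], [-0.45, 1.23, 3.22]]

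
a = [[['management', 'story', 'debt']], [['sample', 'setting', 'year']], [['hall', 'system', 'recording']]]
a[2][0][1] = 'system'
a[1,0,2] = 'year'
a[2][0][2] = 'recording'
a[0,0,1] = 'story'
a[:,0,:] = [['management', 'story', 'debt'], ['sample', 'setting', 'year'], ['hall', 'system', 'recording']]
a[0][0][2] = 'debt'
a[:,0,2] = ['debt', 'year', 'recording']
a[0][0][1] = 'story'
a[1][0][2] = 'year'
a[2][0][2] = 'recording'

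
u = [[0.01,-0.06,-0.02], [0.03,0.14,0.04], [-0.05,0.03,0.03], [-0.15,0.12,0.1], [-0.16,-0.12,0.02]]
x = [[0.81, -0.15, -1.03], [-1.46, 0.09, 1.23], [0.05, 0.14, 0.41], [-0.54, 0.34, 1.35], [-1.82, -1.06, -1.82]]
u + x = [[0.82, -0.21, -1.05],[-1.43, 0.23, 1.27],[0.0, 0.17, 0.44],[-0.69, 0.46, 1.45],[-1.98, -1.18, -1.8]]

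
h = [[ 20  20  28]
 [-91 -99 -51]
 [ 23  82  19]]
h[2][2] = 19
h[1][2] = -51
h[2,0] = 23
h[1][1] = -99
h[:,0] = [20, -91, 23]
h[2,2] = 19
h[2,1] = 82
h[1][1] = -99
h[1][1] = -99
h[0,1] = 20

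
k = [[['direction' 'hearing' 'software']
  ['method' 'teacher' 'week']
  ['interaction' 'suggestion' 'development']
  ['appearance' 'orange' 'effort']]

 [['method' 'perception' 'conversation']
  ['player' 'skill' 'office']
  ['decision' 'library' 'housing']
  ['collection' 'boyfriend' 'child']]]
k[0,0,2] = 'software'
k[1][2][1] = 'library'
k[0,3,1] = 'orange'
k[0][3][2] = 'effort'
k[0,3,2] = 'effort'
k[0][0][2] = 'software'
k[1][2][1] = 'library'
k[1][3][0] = 'collection'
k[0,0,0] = 'direction'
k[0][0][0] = 'direction'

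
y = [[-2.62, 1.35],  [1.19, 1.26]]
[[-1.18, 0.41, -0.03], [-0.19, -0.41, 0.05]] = y @ [[0.25, -0.22, 0.02],[-0.39, -0.12, 0.02]]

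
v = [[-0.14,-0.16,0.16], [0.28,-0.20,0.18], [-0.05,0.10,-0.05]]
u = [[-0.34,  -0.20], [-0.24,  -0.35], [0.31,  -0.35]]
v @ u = [[0.14, 0.03], [0.01, -0.05], [-0.02, -0.01]]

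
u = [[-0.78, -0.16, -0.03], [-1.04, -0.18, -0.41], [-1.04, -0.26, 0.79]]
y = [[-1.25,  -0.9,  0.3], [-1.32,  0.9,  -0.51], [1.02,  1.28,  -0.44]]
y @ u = [[1.60, 0.28, 0.64], [0.62, 0.18, -0.73], [-1.67, -0.28, -0.90]]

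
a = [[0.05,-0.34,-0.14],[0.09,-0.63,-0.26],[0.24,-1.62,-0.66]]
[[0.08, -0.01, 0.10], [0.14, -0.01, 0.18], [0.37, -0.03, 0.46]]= a @ [[0.17, -0.09, 0.57], [-0.16, 0.22, -0.20], [-0.1, -0.53, 0.00]]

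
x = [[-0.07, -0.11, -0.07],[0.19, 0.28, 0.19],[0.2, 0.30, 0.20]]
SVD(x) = [[-0.25, -0.82, 0.52],[0.66, -0.54, -0.52],[0.70, 0.21, 0.68]] @ diag([0.5852165848632245, 0.004642068614778169, 1.6250316443198646e-17]) @ [[0.49, 0.73, 0.49],[-0.51, 0.69, -0.51],[0.71, 0.0, -0.71]]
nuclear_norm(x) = 0.59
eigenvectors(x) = [[0.25, -0.76, -0.71], [-0.66, 0.08, -0.0], [-0.71, 0.65, 0.71]]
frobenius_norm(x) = 0.59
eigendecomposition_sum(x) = [[-0.07,-0.11,-0.07],[0.19,0.28,0.19],[0.2,0.30,0.20]] + [[0.0, -0.0, 0.00], [-0.00, 0.0, -0.0], [-0.00, 0.0, -0.00]] + [[0.0, -0.00, 0.00], [0.00, -0.00, 0.0], [-0.0, 0.00, -0.0]]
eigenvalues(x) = [0.41, 0.0, -0.0]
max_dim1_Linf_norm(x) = 0.3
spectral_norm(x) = 0.59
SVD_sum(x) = [[-0.07, -0.11, -0.07], [0.19, 0.28, 0.19], [0.20, 0.3, 0.2]] + [[0.0, -0.00, 0.0],[0.0, -0.0, 0.0],[-0.0, 0.00, -0.0]] + [[0.00, 0.00, -0.00], [-0.0, -0.0, 0.00], [0.0, 0.00, -0.00]]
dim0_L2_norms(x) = [0.28, 0.42, 0.28]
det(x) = -0.00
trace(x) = 0.41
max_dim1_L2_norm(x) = 0.41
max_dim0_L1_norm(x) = 0.69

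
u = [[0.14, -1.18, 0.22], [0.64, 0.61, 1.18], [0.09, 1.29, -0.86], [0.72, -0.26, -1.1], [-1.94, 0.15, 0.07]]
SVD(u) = [[-0.09, -0.54, -0.32], [-0.19, -0.15, 0.79], [-0.06, 0.79, 0.10], [-0.41, 0.24, -0.51], [0.89, 0.07, -0.08]] @ diag([2.1817664281164006, 1.9528804194148612, 1.7491293035708484]) @ [[-0.99, 0.07, 0.14], [-0.04, 0.77, -0.63], [0.15, 0.63, 0.76]]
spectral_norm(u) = 2.18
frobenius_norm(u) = 3.41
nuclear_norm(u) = 5.88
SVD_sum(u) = [[0.19,-0.01,-0.03], [0.42,-0.03,-0.06], [0.12,-0.01,-0.02], [0.87,-0.06,-0.12], [-1.91,0.13,0.27]] + [[0.04, -0.82, 0.67], [0.01, -0.23, 0.19], [-0.06, 1.19, -0.97], [-0.02, 0.36, -0.30], [-0.01, 0.11, -0.09]] + [[-0.08, -0.35, -0.42], [0.21, 0.87, 1.05], [0.03, 0.11, 0.13], [-0.14, -0.56, -0.68], [-0.02, -0.09, -0.11]]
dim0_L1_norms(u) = [3.53, 3.49, 3.43]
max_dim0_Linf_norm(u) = 1.94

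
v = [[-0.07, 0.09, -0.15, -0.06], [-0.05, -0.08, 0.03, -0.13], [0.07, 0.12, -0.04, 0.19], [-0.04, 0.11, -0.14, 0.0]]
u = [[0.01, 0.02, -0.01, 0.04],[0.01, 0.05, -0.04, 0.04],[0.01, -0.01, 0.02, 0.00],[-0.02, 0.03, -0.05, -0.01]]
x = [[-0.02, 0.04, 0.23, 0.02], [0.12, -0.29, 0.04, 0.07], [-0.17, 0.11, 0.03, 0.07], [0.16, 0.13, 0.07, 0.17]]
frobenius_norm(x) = 0.53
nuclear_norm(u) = 0.16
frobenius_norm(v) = 0.40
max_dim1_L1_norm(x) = 0.53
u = x @ v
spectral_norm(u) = 0.10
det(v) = -0.00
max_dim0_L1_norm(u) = 0.12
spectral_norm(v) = 0.31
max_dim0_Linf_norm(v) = 0.19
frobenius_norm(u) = 0.11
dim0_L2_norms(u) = [0.03, 0.06, 0.07, 0.06]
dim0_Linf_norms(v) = [0.07, 0.12, 0.15, 0.19]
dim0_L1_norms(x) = [0.47, 0.57, 0.37, 0.33]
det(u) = -0.00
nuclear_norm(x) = 1.00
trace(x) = -0.11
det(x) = -0.00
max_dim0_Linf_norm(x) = 0.29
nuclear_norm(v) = 0.56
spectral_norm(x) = 0.36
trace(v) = -0.19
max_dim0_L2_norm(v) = 0.24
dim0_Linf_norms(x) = [0.17, 0.29, 0.23, 0.17]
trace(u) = 0.07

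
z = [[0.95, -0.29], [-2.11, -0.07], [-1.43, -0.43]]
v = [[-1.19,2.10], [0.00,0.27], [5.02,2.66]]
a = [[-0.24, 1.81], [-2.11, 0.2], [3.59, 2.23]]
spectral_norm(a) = 4.62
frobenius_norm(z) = 2.77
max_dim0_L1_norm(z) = 4.49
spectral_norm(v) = 5.68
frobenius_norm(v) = 6.18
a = z + v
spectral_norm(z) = 2.73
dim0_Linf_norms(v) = [5.02, 2.66]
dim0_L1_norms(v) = [6.21, 5.03]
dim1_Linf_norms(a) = [1.81, 2.11, 3.59]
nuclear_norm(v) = 8.11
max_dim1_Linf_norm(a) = 3.59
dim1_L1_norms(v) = [3.29, 0.27, 7.68]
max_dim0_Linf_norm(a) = 3.59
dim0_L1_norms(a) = [5.94, 4.24]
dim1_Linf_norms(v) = [2.1, 0.27, 5.02]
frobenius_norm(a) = 5.07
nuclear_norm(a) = 6.71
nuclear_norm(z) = 3.22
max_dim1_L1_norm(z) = 2.18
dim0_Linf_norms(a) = [3.59, 2.23]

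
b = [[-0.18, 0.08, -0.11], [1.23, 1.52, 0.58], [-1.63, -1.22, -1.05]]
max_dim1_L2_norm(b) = 2.29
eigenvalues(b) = [-0.94, -0.07, 1.3]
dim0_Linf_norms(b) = [1.63, 1.52, 1.05]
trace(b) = 0.29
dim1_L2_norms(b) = [0.23, 2.04, 2.29]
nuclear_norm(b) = 3.58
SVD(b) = [[-0.04, -0.39, -0.92], [0.66, -0.70, 0.27], [-0.75, -0.6, 0.28]] @ diag([3.036078625325645, 0.4875408468588548, 0.05413412495729906]) @ [[0.67, 0.63, 0.39], [0.38, -0.74, 0.55], [0.63, -0.22, -0.74]]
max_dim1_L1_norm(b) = 3.9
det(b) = 0.08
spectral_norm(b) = 3.04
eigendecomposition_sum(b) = [[-0.21,-0.07,-0.15], [0.39,0.12,0.28], [-1.2,-0.38,-0.85]] + [[-0.05, 0.01, 0.01],[0.01, -0.00, -0.00],[0.06, -0.01, -0.02]] + [[0.08, 0.14, 0.03], [0.83, 1.4, 0.31], [-0.48, -0.82, -0.18]]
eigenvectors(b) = [[0.17, -0.61, 0.08], [-0.3, 0.19, 0.86], [0.94, 0.77, -0.5]]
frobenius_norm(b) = 3.08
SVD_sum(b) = [[-0.08, -0.07, -0.04], [1.35, 1.27, 0.78], [-1.53, -1.43, -0.88]] + [[-0.07, 0.14, -0.10], [-0.13, 0.25, -0.19], [-0.11, 0.22, -0.16]] + [[-0.03, 0.01, 0.04], [0.01, -0.0, -0.01], [0.01, -0.0, -0.01]]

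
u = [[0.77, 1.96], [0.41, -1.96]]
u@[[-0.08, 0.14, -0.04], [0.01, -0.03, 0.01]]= [[-0.04, 0.05, -0.01], [-0.05, 0.12, -0.04]]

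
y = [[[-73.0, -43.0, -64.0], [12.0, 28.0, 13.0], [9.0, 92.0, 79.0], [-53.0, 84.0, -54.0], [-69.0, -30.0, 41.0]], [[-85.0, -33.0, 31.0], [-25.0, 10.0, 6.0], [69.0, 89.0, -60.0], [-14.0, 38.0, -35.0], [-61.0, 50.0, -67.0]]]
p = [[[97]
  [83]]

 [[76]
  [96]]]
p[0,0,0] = 97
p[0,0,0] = 97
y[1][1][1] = 10.0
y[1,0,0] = -85.0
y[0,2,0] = 9.0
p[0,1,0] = 83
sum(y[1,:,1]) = 154.0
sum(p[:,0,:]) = 173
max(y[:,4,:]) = 50.0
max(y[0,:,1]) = 92.0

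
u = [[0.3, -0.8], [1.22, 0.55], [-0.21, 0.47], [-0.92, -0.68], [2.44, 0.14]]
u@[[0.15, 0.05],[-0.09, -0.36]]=[[0.12, 0.30], [0.13, -0.14], [-0.07, -0.18], [-0.08, 0.2], [0.35, 0.07]]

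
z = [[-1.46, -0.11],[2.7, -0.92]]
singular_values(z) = [3.16, 0.52]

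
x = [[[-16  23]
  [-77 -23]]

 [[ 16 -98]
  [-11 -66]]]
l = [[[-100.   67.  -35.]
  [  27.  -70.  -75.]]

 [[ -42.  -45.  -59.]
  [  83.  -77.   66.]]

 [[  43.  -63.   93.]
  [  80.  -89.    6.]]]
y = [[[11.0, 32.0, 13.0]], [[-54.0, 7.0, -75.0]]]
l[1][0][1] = -45.0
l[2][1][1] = -89.0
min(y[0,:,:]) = 11.0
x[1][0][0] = 16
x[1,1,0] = -11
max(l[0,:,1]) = 67.0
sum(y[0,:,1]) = 32.0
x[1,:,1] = [-98, -66]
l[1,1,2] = 66.0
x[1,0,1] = -98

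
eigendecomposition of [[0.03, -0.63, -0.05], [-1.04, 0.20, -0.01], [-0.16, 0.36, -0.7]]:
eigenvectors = [[(0.56+0j), 0.02+0.31j, (0.02-0.31j)], [(-0.79+0j), 0.36j, -0.36j], [(-0.23+0j), (0.88+0j), 0.88-0.00j]]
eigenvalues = [(0.94+0j), (-0.7+0.09j), (-0.7-0.09j)]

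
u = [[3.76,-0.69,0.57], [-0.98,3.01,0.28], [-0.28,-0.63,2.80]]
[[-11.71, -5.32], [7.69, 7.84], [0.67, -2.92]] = u @ [[-2.87, -0.89], [1.59, 2.37], [0.31, -0.60]]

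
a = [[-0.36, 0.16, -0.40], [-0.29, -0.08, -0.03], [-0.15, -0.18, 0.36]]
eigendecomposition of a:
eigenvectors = [[0.67,-0.00,-0.43],[0.68,-0.93,0.21],[0.30,-0.37,0.88]]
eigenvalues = [-0.38, -0.09, 0.39]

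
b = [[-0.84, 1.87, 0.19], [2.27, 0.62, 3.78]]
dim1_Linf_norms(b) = [1.87, 3.78]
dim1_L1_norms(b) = [2.9, 6.67]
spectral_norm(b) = 4.45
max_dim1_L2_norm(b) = 4.45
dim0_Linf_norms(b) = [2.27, 1.87, 3.78]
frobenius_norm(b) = 4.91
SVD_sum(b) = [[-0.00, -0.00, -0.01],[2.27, 0.62, 3.78]] + [[-0.84,1.87,0.2], [-0.00,0.0,0.00]]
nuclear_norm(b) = 6.51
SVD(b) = [[-0.0, 1.0], [1.00, 0.0]] @ diag([4.452612121154541, 2.0587727651558976]) @ [[0.51, 0.14, 0.85], [-0.41, 0.91, 0.10]]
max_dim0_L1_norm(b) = 3.97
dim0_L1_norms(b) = [3.11, 2.49, 3.97]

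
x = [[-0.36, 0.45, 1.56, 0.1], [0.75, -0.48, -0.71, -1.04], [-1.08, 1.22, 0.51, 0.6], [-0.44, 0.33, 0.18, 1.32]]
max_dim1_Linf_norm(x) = 1.56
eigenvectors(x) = [[-0.16+0.60j, (-0.16-0.6j), 0.78+0.00j, (-0.16+0j)], [(0.3-0.28j), (0.3+0.28j), (0.61+0j), (-0.56+0j)], [-0.65+0.00j, -0.65-0.00j, 0.09+0.00j, (-0.05+0j)], [(-0.14+0.11j), (-0.14-0.11j), 0.11+0.00j, 0.81+0.00j]]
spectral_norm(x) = 2.82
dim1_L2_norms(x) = [1.67, 1.54, 1.81, 1.44]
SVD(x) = [[-0.44,-0.81,-0.3,-0.25], [0.53,-0.15,0.28,-0.78], [-0.59,0.07,0.79,-0.14], [-0.41,0.56,-0.46,-0.55]] @ diag([2.820925541975536, 1.3419468362599363, 0.8537313368366158, 0.13856615670914565]) @ [[0.49, -0.47, -0.51, -0.53], [-0.11, -0.01, -0.76, 0.64], [-0.39, 0.64, -0.4, -0.53], [-0.77, -0.62, -0.01, -0.16]]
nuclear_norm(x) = 5.16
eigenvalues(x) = [(-0.18+1.43j), (-0.18-1.43j), (0.19+0j), (1.17+0j)]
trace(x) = 0.99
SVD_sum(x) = [[-0.60, 0.58, 0.63, 0.66], [0.74, -0.7, -0.77, -0.8], [-0.82, 0.78, 0.86, 0.89], [-0.57, 0.54, 0.59, 0.62]] + [[0.12,0.01,0.83,-0.7], [0.02,0.0,0.15,-0.13], [-0.01,-0.00,-0.07,0.06], [-0.08,-0.01,-0.57,0.48]] + [[0.1, -0.16, 0.1, 0.13], [-0.09, 0.15, -0.10, -0.13], [-0.26, 0.43, -0.27, -0.36], [0.15, -0.25, 0.16, 0.21]] + [[0.03,0.02,0.00,0.01], [0.08,0.07,0.0,0.02], [0.01,0.01,0.00,0.0], [0.06,0.05,0.00,0.01]]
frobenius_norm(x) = 3.24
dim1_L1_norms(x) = [2.47, 2.98, 3.41, 2.27]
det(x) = 0.45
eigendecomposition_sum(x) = [[-0.22+0.49j, (0.16-0.56j), 0.75-0.05j, 0.11-0.30j],[0.29-0.19j, -0.28+0.25j, (-0.43-0.23j), (-0.16+0.13j)],[-0.55-0.10j, (0.6+0.01j), 0.25+0.74j, (0.33+0.03j)],[-0.13+0.07j, 0.13-0.10j, (0.18+0.11j), 0.07-0.05j]] + [[-0.22-0.49j,(0.16+0.56j),(0.75+0.05j),(0.11+0.3j)], [0.29+0.19j,-0.28-0.25j,(-0.43+0.23j),(-0.16-0.13j)], [-0.55+0.10j,0.60-0.01j,0.25-0.74j,(0.33-0.03j)], [-0.13-0.07j,0.13+0.10j,0.18-0.11j,0.07+0.05j]] + [[0.05-0.00j, 0.15-0.00j, 0.03-0.00j, (0.12-0j)], [0.04-0.00j, 0.12-0.00j, (0.03-0j), 0.09-0.00j], [0.01-0.00j, 0.02-0.00j, 0.00-0.00j, (0.01-0j)], [0.01-0.00j, (0.02-0j), -0j, 0.02-0.00j]] + [[0.04+0.00j, -0.01-0.00j, 0.03-0.00j, -0.23-0.00j], [0.13+0.00j, -0.04-0.00j, 0.12-0.00j, (-0.81-0j)], [(0.01+0j), (-0-0j), (0.01-0j), -0.07-0.00j], [-0.18-0.00j, 0.05+0.00j, (-0.18+0j), (1.16+0j)]]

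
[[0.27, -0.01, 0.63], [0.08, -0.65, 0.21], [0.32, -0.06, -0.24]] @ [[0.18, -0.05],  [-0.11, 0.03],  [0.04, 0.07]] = [[0.07, 0.03], [0.09, -0.01], [0.05, -0.03]]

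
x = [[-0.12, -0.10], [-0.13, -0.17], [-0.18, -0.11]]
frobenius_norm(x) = 0.34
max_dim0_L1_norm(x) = 0.43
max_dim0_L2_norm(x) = 0.25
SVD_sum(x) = [[-0.12, -0.10],[-0.16, -0.14],[-0.16, -0.14]] + [[-0.0, 0.00], [0.03, -0.03], [-0.02, 0.03]]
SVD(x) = [[-0.47, 0.09], [-0.63, -0.73], [-0.62, 0.67]] @ diag([0.3340999254751755, 0.055472874429600284]) @ [[0.75, 0.66], [-0.66, 0.75]]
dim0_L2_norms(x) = [0.25, 0.23]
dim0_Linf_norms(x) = [0.18, 0.17]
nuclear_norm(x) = 0.39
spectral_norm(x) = 0.33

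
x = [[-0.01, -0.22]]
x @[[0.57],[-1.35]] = [[0.29]]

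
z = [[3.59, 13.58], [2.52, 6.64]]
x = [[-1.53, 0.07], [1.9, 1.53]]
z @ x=[[20.31, 21.03],[8.76, 10.34]]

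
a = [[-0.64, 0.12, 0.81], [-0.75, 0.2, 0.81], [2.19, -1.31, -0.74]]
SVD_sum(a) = [[-0.72,0.38,0.36], [-0.82,0.44,0.41], [2.13,-1.13,-1.05]] + [[0.08, -0.26, 0.45], [0.07, -0.24, 0.40], [0.06, -0.18, 0.31]] + [[0.00,  0.00,  0.0], [-0.0,  -0.00,  -0.0], [-0.00,  -0.0,  -0.0]]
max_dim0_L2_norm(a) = 2.4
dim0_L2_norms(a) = [2.4, 1.33, 1.36]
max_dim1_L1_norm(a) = 4.24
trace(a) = -1.18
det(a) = 0.00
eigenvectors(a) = [[0.54, 0.6, 0.56],[0.55, 0.51, 0.76],[-0.63, 0.61, 0.33]]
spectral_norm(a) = 2.96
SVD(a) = [[-0.3,-0.66,0.68], [-0.34,-0.59,-0.73], [0.89,-0.45,-0.05]] @ diag([2.9596520689364927, 0.7993485460307713, 0.001238062368230416]) @ [[0.81,-0.43,-0.4], [-0.16,0.5,-0.85], [0.56,0.75,0.34]]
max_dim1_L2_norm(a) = 2.66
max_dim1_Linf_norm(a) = 2.19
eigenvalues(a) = [-1.47, 0.3, -0.01]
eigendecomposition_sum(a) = [[-1.30, 0.65, 0.71], [-1.32, 0.67, 0.73], [1.52, -0.77, -0.84]] + [[0.64, -0.52, 0.1], [0.55, -0.45, 0.08], [0.66, -0.53, 0.10]] + [[0.01, -0.01, -0.0],[0.02, -0.02, -0.00],[0.01, -0.01, -0.0]]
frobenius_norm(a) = 3.07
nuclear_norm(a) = 3.76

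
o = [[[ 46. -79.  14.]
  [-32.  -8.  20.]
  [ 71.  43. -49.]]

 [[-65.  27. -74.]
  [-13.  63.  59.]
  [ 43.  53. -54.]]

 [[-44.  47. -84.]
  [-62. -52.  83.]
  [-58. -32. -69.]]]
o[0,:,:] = [[46.0, -79.0, 14.0], [-32.0, -8.0, 20.0], [71.0, 43.0, -49.0]]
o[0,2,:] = [71.0, 43.0, -49.0]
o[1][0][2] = -74.0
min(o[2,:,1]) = -52.0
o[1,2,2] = -54.0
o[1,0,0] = -65.0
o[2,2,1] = -32.0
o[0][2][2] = -49.0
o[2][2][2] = -69.0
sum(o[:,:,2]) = -154.0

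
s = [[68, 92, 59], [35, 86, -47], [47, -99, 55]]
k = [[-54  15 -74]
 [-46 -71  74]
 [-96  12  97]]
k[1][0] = -46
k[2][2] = 97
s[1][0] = 35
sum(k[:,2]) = 97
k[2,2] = 97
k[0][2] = -74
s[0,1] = 92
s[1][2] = -47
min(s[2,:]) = -99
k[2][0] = -96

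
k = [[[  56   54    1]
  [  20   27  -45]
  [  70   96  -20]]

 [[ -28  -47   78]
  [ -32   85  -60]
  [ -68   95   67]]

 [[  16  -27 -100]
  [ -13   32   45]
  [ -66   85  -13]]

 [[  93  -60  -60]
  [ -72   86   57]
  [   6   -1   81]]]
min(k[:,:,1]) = -60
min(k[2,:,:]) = -100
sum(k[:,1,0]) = -97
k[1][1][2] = -60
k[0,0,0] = 56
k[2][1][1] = 32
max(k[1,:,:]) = 95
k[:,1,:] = [[20, 27, -45], [-32, 85, -60], [-13, 32, 45], [-72, 86, 57]]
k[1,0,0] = -28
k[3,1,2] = 57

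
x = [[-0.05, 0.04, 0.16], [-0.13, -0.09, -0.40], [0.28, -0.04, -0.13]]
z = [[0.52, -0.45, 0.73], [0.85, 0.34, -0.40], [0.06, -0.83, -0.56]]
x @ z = [[0.02, -0.10, -0.14], [-0.17, 0.36, 0.17], [0.1, -0.03, 0.29]]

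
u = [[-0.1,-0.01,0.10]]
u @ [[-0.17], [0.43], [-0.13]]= [[-0.0]]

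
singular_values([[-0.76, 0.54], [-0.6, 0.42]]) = [1.19, 0.0]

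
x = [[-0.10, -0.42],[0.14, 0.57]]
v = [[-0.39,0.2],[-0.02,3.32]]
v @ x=[[0.07, 0.28],[0.47, 1.9]]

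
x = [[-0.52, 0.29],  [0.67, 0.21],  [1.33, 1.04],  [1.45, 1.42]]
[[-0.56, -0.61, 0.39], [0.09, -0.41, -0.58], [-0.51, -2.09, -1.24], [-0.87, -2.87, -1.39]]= x@[[0.47, 0.03, -0.82], [-1.09, -2.05, -0.14]]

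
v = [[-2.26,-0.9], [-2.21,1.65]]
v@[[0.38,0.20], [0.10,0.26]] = [[-0.95,-0.69],[-0.67,-0.01]]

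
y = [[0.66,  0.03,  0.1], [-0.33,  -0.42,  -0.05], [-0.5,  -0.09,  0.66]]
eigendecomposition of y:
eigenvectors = [[0.01-0.41j, 0.01+0.41j, (0.03+0j)], [-0.02+0.13j, -0.02-0.13j, (-1+0j)], [0.90+0.00j, (0.9-0j), -0.07+0.00j]]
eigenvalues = [(0.66+0.22j), (0.66-0.22j), (-0.41+0j)]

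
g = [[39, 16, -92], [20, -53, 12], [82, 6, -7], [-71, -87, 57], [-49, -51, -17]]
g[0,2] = -92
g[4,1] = -51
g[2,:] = [82, 6, -7]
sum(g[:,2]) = -47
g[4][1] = -51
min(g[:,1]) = -87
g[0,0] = 39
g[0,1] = 16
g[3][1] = -87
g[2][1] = 6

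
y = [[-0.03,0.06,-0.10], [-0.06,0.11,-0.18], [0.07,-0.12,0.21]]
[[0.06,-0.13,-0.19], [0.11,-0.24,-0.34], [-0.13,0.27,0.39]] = y @ [[-0.47, -0.31, 0.56],[-0.08, -0.69, -1.22],[-0.51, 0.99, 0.97]]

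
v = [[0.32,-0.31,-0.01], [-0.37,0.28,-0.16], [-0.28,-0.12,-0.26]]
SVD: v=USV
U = [[-0.60,0.45,0.66], [0.71,-0.06,0.7], [0.36,0.89,-0.29]]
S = [0.68, 0.36, 0.06]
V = [[-0.81, 0.50, -0.29], [-0.23, -0.74, -0.63], [0.54, 0.45, -0.72]]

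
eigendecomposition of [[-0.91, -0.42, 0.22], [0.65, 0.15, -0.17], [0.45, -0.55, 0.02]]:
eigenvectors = [[0.56, -0.07, 0.24], [-0.51, -0.36, -0.13], [-0.66, -0.93, 0.96]]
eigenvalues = [-0.79, -0.16, 0.21]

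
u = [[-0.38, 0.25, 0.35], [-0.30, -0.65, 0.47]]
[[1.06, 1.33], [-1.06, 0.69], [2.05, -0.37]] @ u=[[-0.80,-0.6,1.0], [0.20,-0.71,-0.05], [-0.67,0.75,0.54]]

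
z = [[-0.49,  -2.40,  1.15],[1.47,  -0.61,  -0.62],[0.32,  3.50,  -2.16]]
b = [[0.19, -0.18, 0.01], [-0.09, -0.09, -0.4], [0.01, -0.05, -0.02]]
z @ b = [[0.13, 0.25, 0.93], [0.33, -0.18, 0.27], [-0.28, -0.26, -1.35]]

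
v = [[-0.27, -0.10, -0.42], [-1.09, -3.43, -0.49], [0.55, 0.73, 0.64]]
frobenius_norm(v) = 3.83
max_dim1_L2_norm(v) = 3.63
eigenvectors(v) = [[-0.01, -0.84, -0.61], [-0.98, 0.19, 0.08], [0.18, 0.5, 0.79]]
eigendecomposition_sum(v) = [[-0.01, -0.03, -0.00], [-1.12, -3.44, -0.54], [0.21, 0.63, 0.1]] + [[0.01, 0.0, 0.01], [-0.00, -0.0, -0.00], [-0.01, -0.00, -0.0]] + [[-0.27, -0.08, -0.42], [0.03, 0.01, 0.05], [0.35, 0.10, 0.55]]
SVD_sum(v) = [[-0.08, -0.24, -0.04], [-1.17, -3.37, -0.64], [0.31, 0.90, 0.17]] + [[-0.19,0.14,-0.37],[0.08,-0.06,0.15],[0.24,-0.17,0.47]] + [[0.00, -0.00, -0.00],[0.0, -0.0, -0.00],[0.0, -0.0, -0.00]]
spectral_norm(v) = 3.76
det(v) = -0.00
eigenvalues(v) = [-3.35, 0.01, 0.28]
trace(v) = -3.06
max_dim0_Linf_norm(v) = 3.43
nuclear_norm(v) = 4.50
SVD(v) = [[-0.07, 0.6, 0.79], [-0.96, -0.24, 0.1], [0.26, -0.76, 0.60]] @ diag([3.76363541679878, 0.729688541613585, 0.0017554645279287816]) @ [[0.32,0.93,0.18], [-0.43,0.31,-0.85], [0.84,-0.2,-0.50]]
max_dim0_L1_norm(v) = 4.26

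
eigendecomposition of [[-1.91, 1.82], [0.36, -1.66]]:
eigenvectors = [[-0.93, -0.89], [0.36, -0.46]]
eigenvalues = [-2.6, -0.97]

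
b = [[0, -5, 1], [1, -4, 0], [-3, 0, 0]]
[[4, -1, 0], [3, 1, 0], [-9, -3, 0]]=b @ [[3, 1, 0], [0, 0, 0], [4, -1, 0]]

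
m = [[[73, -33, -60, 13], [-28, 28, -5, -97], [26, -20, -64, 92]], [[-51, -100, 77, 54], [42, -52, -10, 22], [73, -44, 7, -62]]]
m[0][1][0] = -28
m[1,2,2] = 7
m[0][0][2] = -60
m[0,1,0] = -28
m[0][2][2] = -64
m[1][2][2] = 7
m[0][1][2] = -5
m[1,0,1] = -100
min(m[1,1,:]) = -52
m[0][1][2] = -5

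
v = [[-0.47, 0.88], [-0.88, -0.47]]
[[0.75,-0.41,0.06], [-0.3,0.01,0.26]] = v @ [[-0.09, 0.19, -0.26], [0.8, -0.37, -0.07]]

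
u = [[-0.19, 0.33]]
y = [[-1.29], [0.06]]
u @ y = [[0.26]]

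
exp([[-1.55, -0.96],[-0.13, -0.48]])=[[0.23, -0.37], [-0.05, 0.65]]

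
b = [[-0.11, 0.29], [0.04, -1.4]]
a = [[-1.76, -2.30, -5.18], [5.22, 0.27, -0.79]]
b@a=[[1.71, 0.33, 0.34], [-7.38, -0.47, 0.9]]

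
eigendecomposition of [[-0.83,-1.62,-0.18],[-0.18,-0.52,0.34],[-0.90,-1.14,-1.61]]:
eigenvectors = [[0.88+0.00j, (0.11-0.35j), 0.11+0.35j], [(-0.43+0j), (-0.19-0.18j), -0.19+0.18j], [(-0.19+0j), 0.89+0.00j, 0.89-0.00j]]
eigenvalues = [(-0+0j), (-1.48+0.59j), (-1.48-0.59j)]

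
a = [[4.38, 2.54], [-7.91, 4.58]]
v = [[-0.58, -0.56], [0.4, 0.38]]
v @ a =[[1.89, -4.04], [-1.25, 2.76]]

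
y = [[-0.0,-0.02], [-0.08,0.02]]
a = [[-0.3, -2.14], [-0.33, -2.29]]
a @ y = [[0.17, -0.04],  [0.18, -0.04]]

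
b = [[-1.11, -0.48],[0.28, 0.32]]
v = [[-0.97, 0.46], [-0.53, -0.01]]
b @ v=[[1.33,-0.51], [-0.44,0.13]]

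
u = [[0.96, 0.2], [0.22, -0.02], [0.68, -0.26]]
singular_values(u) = [1.2, 0.33]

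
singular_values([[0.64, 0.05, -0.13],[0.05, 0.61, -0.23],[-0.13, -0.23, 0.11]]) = [0.77, 0.58, 0.0]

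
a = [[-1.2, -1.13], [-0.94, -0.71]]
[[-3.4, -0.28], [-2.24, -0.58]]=a @ [[0.56, 2.17],[2.41, -2.06]]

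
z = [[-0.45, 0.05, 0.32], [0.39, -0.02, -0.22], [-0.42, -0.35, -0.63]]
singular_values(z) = [0.84, 0.71, 0.0]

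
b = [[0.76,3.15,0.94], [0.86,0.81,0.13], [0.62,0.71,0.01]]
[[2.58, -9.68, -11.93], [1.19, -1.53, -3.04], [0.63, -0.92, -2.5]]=b@[[1.21, 0.64, -0.19],[-0.21, -1.79, -3.33],[2.47, -4.82, -1.38]]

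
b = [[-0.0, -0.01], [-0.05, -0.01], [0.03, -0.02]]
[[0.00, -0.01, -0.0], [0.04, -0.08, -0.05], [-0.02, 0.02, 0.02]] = b @ [[-0.67, 1.32, 0.82],[-0.16, 0.9, 0.41]]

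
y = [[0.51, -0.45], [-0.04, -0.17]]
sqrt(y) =[[(0.71+0.02j), -0.45+0.27j], [(-0.04+0.02j), 0.03+0.43j]]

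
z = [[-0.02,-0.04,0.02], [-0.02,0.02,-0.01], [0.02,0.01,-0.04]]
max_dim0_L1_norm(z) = 0.07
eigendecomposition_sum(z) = [[0.01,-0.02,0.0],[-0.01,0.03,-0.01],[0.0,-0.0,0.0]] + [[-0.02, -0.01, 0.02], [-0.0, -0.00, 0.0], [0.03, 0.02, -0.03]] + [[-0.01,-0.01,-0.01], [-0.01,-0.01,-0.0], [-0.01,-0.01,-0.01]]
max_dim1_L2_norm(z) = 0.05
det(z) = 0.00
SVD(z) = [[-0.74, 0.29, 0.61], [0.19, -0.79, 0.59], [0.65, 0.55, 0.52]] @ diag([0.06298226328735239, 0.031288999533745275, 0.0213127431218956]) @ [[0.38, 0.63, -0.68], [0.67, -0.69, -0.27], [-0.64, -0.35, -0.69]]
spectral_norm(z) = 0.06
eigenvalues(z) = [0.04, -0.05, -0.02]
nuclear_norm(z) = 0.12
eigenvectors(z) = [[-0.6, 0.54, 0.48], [0.8, 0.03, 0.41], [-0.05, -0.84, 0.77]]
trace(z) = -0.04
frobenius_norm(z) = 0.07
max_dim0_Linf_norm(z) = 0.04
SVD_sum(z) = [[-0.02, -0.03, 0.03], [0.0, 0.01, -0.01], [0.02, 0.03, -0.03]] + [[0.01, -0.01, -0.0], [-0.02, 0.02, 0.01], [0.01, -0.01, -0.0]] + [[-0.01, -0.00, -0.01],[-0.01, -0.0, -0.01],[-0.01, -0.00, -0.01]]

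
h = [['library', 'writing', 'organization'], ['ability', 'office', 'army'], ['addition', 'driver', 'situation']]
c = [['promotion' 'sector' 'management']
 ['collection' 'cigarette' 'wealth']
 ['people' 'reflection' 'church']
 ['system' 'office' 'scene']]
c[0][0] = 'promotion'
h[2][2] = 'situation'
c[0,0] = 'promotion'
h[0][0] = 'library'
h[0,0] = 'library'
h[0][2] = 'organization'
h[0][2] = 'organization'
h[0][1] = 'writing'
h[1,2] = 'army'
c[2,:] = ['people', 'reflection', 'church']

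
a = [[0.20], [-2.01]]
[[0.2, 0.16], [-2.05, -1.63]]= a @ [[1.02, 0.81]]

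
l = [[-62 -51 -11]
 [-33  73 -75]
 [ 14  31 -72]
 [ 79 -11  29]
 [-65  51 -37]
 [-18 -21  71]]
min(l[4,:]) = -65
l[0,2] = -11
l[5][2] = 71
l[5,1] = -21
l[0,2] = -11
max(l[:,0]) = 79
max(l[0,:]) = -11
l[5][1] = -21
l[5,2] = 71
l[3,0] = 79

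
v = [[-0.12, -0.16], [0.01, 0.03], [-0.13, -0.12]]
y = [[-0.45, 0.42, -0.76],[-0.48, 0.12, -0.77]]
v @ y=[[0.13, -0.07, 0.21], [-0.02, 0.01, -0.03], [0.12, -0.07, 0.19]]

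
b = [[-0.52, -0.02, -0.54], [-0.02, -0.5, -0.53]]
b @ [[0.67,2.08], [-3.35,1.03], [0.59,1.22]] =[[-0.60, -1.76], [1.35, -1.20]]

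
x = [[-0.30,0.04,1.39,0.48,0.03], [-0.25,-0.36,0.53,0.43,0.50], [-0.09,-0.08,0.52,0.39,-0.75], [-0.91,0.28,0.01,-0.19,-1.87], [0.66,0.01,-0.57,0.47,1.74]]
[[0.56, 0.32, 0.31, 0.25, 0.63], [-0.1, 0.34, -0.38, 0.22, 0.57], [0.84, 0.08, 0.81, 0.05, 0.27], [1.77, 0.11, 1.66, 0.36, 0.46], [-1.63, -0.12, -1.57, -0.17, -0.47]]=x@[[-0.34, -0.42, 0.07, -0.55, -0.76],  [0.09, -0.24, 0.22, 0.07, -0.42],  [0.26, 0.11, 0.20, -0.00, 0.23],  [0.24, 0.1, 0.14, 0.16, 0.21],  [-0.79, 0.1, -0.90, 0.07, 0.04]]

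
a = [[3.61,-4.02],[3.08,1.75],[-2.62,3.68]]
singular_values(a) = [7.06, 3.5]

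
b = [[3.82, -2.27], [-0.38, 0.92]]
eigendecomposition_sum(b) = [[3.77, -2.70], [-0.45, 0.32]] + [[0.05,0.43], [0.07,0.60]]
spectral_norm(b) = 4.52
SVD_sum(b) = [[3.76, -2.36], [-0.69, 0.43]] + [[0.06, 0.09],[0.31, 0.49]]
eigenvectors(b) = [[0.99, 0.58], [-0.12, 0.81]]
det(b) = 2.65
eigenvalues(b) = [4.09, 0.65]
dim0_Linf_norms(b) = [3.82, 2.27]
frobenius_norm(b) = 4.55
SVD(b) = [[-0.98, 0.18], [0.18, 0.98]] @ diag([4.515666504525039, 0.5872444294419652]) @ [[-0.85, 0.53], [0.53, 0.85]]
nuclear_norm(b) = 5.10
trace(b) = 4.74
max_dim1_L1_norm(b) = 6.09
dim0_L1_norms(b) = [4.2, 3.19]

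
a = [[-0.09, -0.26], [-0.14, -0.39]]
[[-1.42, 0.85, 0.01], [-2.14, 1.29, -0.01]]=a@ [[1.76, -4.09, 4.89],[4.86, -1.85, -1.72]]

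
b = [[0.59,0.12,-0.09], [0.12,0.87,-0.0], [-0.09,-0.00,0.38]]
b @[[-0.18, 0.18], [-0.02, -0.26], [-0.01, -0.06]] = [[-0.11, 0.08],[-0.04, -0.2],[0.01, -0.04]]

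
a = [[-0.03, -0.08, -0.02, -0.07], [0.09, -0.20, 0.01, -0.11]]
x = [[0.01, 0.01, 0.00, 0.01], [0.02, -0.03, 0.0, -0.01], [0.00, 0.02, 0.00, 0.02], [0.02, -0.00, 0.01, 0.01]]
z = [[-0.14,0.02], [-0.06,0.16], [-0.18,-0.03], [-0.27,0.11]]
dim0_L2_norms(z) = [0.36, 0.2]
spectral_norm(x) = 0.05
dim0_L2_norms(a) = [0.09, 0.22, 0.02, 0.13]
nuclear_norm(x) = 0.09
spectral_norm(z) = 0.38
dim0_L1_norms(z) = [0.65, 0.32]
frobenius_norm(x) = 0.06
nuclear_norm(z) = 0.54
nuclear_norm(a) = 0.33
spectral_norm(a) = 0.26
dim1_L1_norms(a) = [0.2, 0.41]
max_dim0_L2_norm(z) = 0.36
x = z @ a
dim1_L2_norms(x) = [0.02, 0.04, 0.03, 0.02]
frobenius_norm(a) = 0.27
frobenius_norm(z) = 0.41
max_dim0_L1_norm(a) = 0.28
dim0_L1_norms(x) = [0.05, 0.06, 0.01, 0.05]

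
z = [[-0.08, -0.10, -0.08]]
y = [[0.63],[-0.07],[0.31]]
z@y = [[-0.07]]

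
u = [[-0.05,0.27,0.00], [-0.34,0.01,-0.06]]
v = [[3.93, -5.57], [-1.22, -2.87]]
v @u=[[1.7,1.01,0.33],[1.04,-0.36,0.17]]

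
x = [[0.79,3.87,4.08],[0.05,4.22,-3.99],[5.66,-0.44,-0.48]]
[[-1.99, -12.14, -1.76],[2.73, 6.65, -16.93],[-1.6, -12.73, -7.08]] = x @ [[-0.32, -2.46, -1.26], [0.13, -0.40, -2.20], [-0.55, -2.12, 1.9]]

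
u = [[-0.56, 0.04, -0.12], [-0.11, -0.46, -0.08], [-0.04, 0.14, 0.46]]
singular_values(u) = [0.62, 0.52, 0.36]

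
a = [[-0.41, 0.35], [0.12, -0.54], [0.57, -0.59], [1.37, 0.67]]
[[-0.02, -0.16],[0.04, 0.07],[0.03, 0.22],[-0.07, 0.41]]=a @ [[-0.02, 0.33], [-0.07, -0.06]]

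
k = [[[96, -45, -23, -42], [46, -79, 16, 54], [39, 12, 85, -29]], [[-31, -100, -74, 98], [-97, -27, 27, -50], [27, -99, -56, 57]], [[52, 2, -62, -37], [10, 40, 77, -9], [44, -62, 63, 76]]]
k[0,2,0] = 39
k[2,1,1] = 40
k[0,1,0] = 46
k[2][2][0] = 44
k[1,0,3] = 98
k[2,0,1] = 2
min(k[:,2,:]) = -99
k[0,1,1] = -79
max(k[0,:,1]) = 12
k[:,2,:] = [[39, 12, 85, -29], [27, -99, -56, 57], [44, -62, 63, 76]]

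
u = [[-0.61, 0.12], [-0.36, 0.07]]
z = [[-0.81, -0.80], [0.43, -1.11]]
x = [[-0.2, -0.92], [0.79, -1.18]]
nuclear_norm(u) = 0.72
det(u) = 0.00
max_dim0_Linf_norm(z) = 1.11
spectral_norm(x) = 1.59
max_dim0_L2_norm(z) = 1.37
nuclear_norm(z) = 2.28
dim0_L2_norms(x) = [0.81, 1.5]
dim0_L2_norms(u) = [0.71, 0.14]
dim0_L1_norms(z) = [1.24, 1.91]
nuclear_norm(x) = 2.20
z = x + u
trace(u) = -0.54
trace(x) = -1.38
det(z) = 1.24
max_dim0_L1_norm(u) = 0.97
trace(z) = -1.92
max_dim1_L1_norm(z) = 1.61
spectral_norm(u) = 0.72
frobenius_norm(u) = 0.72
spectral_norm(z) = 1.38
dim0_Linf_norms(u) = [0.61, 0.12]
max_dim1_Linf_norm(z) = 1.11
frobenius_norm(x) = 1.70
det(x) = 0.96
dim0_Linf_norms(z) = [0.81, 1.11]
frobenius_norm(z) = 1.65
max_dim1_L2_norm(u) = 0.62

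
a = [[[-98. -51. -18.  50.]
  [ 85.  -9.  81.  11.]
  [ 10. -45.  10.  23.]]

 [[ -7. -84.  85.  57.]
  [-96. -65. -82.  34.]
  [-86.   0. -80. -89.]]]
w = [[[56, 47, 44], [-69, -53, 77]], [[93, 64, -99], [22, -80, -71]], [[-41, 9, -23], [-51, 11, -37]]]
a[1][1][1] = -65.0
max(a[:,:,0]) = 85.0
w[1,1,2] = -71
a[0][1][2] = 81.0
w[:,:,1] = [[47, -53], [64, -80], [9, 11]]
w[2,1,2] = -37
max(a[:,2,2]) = 10.0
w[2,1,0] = -51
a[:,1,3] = [11.0, 34.0]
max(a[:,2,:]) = 23.0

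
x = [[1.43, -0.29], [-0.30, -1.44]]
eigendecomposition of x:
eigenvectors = [[0.99, 0.1], [-0.10, 1.0]]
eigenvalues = [1.46, -1.47]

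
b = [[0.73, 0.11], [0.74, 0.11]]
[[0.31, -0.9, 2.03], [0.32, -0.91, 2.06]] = b@[[0.64, -0.61, 2.52], [-1.43, -4.16, 1.75]]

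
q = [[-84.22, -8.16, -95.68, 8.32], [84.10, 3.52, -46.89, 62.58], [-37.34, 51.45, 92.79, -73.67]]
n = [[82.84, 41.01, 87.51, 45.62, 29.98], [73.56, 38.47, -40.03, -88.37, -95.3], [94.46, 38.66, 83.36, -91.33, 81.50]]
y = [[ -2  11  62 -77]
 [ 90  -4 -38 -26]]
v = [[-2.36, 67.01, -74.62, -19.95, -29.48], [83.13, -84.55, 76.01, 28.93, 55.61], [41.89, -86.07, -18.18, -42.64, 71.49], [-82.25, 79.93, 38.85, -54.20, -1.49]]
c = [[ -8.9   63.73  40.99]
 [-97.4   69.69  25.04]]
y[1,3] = -26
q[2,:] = [-37.34, 51.45, 92.79, -73.67]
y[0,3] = -77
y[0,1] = 11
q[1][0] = 84.1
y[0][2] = 62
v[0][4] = -29.48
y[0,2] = 62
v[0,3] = -19.95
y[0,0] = -2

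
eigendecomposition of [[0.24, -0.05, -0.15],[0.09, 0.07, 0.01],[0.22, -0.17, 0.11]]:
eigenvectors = [[0.32+0.52j, (0.32-0.52j), (-0.62+0j)], [0.30-0.09j, (0.3+0.09j), -0.77+0.00j], [0.73+0.00j, 0.73-0.00j, (-0.14+0j)]]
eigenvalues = [(0.14+0.18j), (0.14-0.18j), (0.14+0j)]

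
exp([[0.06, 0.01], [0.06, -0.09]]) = [[1.06, 0.01], [0.06, 0.91]]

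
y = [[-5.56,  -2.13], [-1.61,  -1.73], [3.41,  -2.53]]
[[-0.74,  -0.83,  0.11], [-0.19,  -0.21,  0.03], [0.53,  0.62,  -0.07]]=y@[[0.14, 0.16, -0.02], [-0.02, -0.03, 0.0]]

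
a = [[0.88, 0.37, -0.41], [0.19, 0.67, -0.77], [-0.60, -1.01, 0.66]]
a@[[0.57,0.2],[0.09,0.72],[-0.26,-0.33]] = [[0.64, 0.58], [0.37, 0.77], [-0.6, -1.06]]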